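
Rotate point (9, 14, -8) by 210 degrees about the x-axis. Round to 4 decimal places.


x' = 9
y' = 14*cos(210) - -8*sin(210) = -16.1244
z' = 14*sin(210) + -8*cos(210) = -0.0718

(9, -16.1244, -0.0718)


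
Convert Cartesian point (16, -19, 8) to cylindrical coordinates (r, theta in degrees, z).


r = sqrt(16^2 + (-19)^2) = 24.8395
theta = atan2(-19, 16) = 310.1009 deg
z = 8

r = 24.8395, theta = 310.1009 deg, z = 8


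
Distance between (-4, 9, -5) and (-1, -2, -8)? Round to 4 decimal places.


d = sqrt((-1--4)^2 + (-2-9)^2 + (-8--5)^2) = 11.7898

11.7898


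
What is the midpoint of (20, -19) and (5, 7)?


Midpoint = ((20+5)/2, (-19+7)/2) = (12.5, -6)

(12.5, -6)


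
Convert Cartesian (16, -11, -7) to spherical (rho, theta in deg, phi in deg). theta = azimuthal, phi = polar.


rho = sqrt(16^2 + (-11)^2 + (-7)^2) = 20.6398
theta = atan2(-11, 16) = 325.4915 deg
phi = acos(-7/20.6398) = 109.8252 deg

rho = 20.6398, theta = 325.4915 deg, phi = 109.8252 deg


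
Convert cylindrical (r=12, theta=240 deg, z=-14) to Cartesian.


x = 12 * cos(240) = -6
y = 12 * sin(240) = -10.3923
z = -14

(-6, -10.3923, -14)


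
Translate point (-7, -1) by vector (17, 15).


Translation: (x+dx, y+dy) = (-7+17, -1+15) = (10, 14)

(10, 14)


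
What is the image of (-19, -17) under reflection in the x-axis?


Reflection across x-axis: (x, y) -> (x, -y)
(-19, -17) -> (-19, 17)

(-19, 17)


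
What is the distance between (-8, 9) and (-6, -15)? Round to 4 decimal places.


d = sqrt((-6--8)^2 + (-15-9)^2) = 24.0832

24.0832


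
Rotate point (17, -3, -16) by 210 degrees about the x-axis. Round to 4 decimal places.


x' = 17
y' = -3*cos(210) - -16*sin(210) = -5.4019
z' = -3*sin(210) + -16*cos(210) = 15.3564

(17, -5.4019, 15.3564)


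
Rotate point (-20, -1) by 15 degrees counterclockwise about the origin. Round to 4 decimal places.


x' = -20*cos(15) - -1*sin(15) = -19.0597
y' = -20*sin(15) + -1*cos(15) = -6.1423

(-19.0597, -6.1423)


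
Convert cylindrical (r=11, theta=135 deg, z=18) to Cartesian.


x = 11 * cos(135) = -7.7782
y = 11 * sin(135) = 7.7782
z = 18

(-7.7782, 7.7782, 18)


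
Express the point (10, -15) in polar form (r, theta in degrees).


r = sqrt(10^2 + (-15)^2) = 18.0278
theta = atan2(-15, 10) = 303.6901 degrees

r = 18.0278, theta = 303.6901 degrees


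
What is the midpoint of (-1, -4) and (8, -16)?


Midpoint = ((-1+8)/2, (-4+-16)/2) = (3.5, -10)

(3.5, -10)


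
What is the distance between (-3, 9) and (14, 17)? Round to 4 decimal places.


d = sqrt((14--3)^2 + (17-9)^2) = 18.7883

18.7883


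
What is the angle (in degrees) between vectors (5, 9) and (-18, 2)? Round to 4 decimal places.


dot = 5*-18 + 9*2 = -72
|u| = 10.2956, |v| = 18.1108
cos(angle) = -0.3861
angle = 112.7144 degrees

112.7144 degrees


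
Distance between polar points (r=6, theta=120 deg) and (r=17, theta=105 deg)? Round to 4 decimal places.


d = sqrt(r1^2 + r2^2 - 2*r1*r2*cos(t2-t1))
d = sqrt(6^2 + 17^2 - 2*6*17*cos(105-120)) = 11.3115

11.3115


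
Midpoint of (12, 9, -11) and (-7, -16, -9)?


Midpoint = ((12+-7)/2, (9+-16)/2, (-11+-9)/2) = (2.5, -3.5, -10)

(2.5, -3.5, -10)


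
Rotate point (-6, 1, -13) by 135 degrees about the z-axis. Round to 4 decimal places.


x' = -6*cos(135) - 1*sin(135) = 3.5355
y' = -6*sin(135) + 1*cos(135) = -4.9497
z' = -13

(3.5355, -4.9497, -13)


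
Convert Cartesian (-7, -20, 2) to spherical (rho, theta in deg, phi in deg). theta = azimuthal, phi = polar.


rho = sqrt((-7)^2 + (-20)^2 + 2^2) = 21.2838
theta = atan2(-20, -7) = 250.71 deg
phi = acos(2/21.2838) = 84.6081 deg

rho = 21.2838, theta = 250.71 deg, phi = 84.6081 deg


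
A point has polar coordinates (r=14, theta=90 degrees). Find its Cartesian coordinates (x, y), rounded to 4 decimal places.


x = 14 * cos(90) = 0
y = 14 * sin(90) = 14

(0, 14)


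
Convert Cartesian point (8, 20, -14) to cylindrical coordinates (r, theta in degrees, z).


r = sqrt(8^2 + 20^2) = 21.5407
theta = atan2(20, 8) = 68.1986 deg
z = -14

r = 21.5407, theta = 68.1986 deg, z = -14


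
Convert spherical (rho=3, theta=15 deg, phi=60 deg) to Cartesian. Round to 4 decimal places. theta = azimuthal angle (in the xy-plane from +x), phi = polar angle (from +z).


x = 3 * sin(60) * cos(15) = 2.5095
y = 3 * sin(60) * sin(15) = 0.6724
z = 3 * cos(60) = 1.5

(2.5095, 0.6724, 1.5)


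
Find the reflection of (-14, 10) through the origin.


Reflection through origin: (x, y) -> (-x, -y)
(-14, 10) -> (14, -10)

(14, -10)


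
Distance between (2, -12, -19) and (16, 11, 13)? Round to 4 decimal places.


d = sqrt((16-2)^2 + (11--12)^2 + (13--19)^2) = 41.821

41.821


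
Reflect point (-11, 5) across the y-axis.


Reflection across y-axis: (x, y) -> (-x, y)
(-11, 5) -> (11, 5)

(11, 5)


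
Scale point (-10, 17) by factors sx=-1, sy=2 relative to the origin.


Scaling: (x*sx, y*sy) = (-10*-1, 17*2) = (10, 34)

(10, 34)


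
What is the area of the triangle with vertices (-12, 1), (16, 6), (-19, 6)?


Area = |x1(y2-y3) + x2(y3-y1) + x3(y1-y2)| / 2
= |-12*(6-6) + 16*(6-1) + -19*(1-6)| / 2
= 87.5

87.5


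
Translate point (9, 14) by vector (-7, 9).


Translation: (x+dx, y+dy) = (9+-7, 14+9) = (2, 23)

(2, 23)


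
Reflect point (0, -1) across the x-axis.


Reflection across x-axis: (x, y) -> (x, -y)
(0, -1) -> (0, 1)

(0, 1)


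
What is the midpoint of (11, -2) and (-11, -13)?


Midpoint = ((11+-11)/2, (-2+-13)/2) = (0, -7.5)

(0, -7.5)


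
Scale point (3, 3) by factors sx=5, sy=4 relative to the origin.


Scaling: (x*sx, y*sy) = (3*5, 3*4) = (15, 12)

(15, 12)


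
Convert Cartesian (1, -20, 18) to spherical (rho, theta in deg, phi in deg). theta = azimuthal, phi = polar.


rho = sqrt(1^2 + (-20)^2 + 18^2) = 26.9258
theta = atan2(-20, 1) = 272.8624 deg
phi = acos(18/26.9258) = 48.0484 deg

rho = 26.9258, theta = 272.8624 deg, phi = 48.0484 deg


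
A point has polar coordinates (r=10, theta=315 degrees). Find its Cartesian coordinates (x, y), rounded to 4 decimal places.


x = 10 * cos(315) = 7.0711
y = 10 * sin(315) = -7.0711

(7.0711, -7.0711)


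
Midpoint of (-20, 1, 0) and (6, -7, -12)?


Midpoint = ((-20+6)/2, (1+-7)/2, (0+-12)/2) = (-7, -3, -6)

(-7, -3, -6)


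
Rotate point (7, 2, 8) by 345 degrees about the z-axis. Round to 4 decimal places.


x' = 7*cos(345) - 2*sin(345) = 7.2791
y' = 7*sin(345) + 2*cos(345) = 0.1201
z' = 8

(7.2791, 0.1201, 8)


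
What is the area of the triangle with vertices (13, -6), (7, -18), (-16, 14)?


Area = |x1(y2-y3) + x2(y3-y1) + x3(y1-y2)| / 2
= |13*(-18-14) + 7*(14--6) + -16*(-6--18)| / 2
= 234

234


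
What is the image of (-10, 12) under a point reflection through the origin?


Reflection through origin: (x, y) -> (-x, -y)
(-10, 12) -> (10, -12)

(10, -12)


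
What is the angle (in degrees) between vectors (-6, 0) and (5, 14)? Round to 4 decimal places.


dot = -6*5 + 0*14 = -30
|u| = 6, |v| = 14.8661
cos(angle) = -0.3363
angle = 109.6538 degrees

109.6538 degrees


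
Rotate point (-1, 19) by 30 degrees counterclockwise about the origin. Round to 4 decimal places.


x' = -1*cos(30) - 19*sin(30) = -10.366
y' = -1*sin(30) + 19*cos(30) = 15.9545

(-10.366, 15.9545)


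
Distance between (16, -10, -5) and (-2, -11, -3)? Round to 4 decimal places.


d = sqrt((-2-16)^2 + (-11--10)^2 + (-3--5)^2) = 18.1384

18.1384


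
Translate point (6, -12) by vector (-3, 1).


Translation: (x+dx, y+dy) = (6+-3, -12+1) = (3, -11)

(3, -11)


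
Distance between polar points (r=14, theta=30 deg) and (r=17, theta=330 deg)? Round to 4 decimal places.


d = sqrt(r1^2 + r2^2 - 2*r1*r2*cos(t2-t1))
d = sqrt(14^2 + 17^2 - 2*14*17*cos(330-30)) = 15.7162

15.7162


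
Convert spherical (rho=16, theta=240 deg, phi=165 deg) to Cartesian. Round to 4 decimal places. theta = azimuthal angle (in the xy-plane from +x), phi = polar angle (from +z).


x = 16 * sin(165) * cos(240) = -2.0706
y = 16 * sin(165) * sin(240) = -3.5863
z = 16 * cos(165) = -15.4548

(-2.0706, -3.5863, -15.4548)


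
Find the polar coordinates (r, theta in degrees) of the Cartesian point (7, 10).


r = sqrt(7^2 + 10^2) = 12.2066
theta = atan2(10, 7) = 55.008 degrees

r = 12.2066, theta = 55.008 degrees


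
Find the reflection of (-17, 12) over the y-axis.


Reflection across y-axis: (x, y) -> (-x, y)
(-17, 12) -> (17, 12)

(17, 12)


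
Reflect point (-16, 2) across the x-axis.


Reflection across x-axis: (x, y) -> (x, -y)
(-16, 2) -> (-16, -2)

(-16, -2)


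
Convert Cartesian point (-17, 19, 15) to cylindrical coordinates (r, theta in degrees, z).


r = sqrt((-17)^2 + 19^2) = 25.4951
theta = atan2(19, -17) = 131.8202 deg
z = 15

r = 25.4951, theta = 131.8202 deg, z = 15


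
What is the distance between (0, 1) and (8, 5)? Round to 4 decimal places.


d = sqrt((8-0)^2 + (5-1)^2) = 8.9443

8.9443


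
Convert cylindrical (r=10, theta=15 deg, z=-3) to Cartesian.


x = 10 * cos(15) = 9.6593
y = 10 * sin(15) = 2.5882
z = -3

(9.6593, 2.5882, -3)


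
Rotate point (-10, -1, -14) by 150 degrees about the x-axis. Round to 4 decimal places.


x' = -10
y' = -1*cos(150) - -14*sin(150) = 7.866
z' = -1*sin(150) + -14*cos(150) = 11.6244

(-10, 7.866, 11.6244)


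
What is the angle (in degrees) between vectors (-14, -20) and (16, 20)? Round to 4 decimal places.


dot = -14*16 + -20*20 = -624
|u| = 24.4131, |v| = 25.6125
cos(angle) = -0.998
angle = 176.3322 degrees

176.3322 degrees


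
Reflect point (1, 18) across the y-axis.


Reflection across y-axis: (x, y) -> (-x, y)
(1, 18) -> (-1, 18)

(-1, 18)


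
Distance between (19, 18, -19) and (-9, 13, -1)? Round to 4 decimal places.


d = sqrt((-9-19)^2 + (13-18)^2 + (-1--19)^2) = 33.6601

33.6601


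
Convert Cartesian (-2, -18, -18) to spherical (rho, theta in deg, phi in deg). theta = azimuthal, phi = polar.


rho = sqrt((-2)^2 + (-18)^2 + (-18)^2) = 25.5343
theta = atan2(-18, -2) = 263.6598 deg
phi = acos(-18/25.5343) = 134.8242 deg

rho = 25.5343, theta = 263.6598 deg, phi = 134.8242 deg


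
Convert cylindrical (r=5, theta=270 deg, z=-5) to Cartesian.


x = 5 * cos(270) = 0
y = 5 * sin(270) = -5
z = -5

(0, -5, -5)


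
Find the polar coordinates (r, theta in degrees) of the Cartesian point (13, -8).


r = sqrt(13^2 + (-8)^2) = 15.2643
theta = atan2(-8, 13) = 328.3925 degrees

r = 15.2643, theta = 328.3925 degrees


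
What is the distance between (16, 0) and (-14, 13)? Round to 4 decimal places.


d = sqrt((-14-16)^2 + (13-0)^2) = 32.6956

32.6956


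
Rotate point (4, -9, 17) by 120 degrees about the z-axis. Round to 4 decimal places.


x' = 4*cos(120) - -9*sin(120) = 5.7942
y' = 4*sin(120) + -9*cos(120) = 7.9641
z' = 17

(5.7942, 7.9641, 17)


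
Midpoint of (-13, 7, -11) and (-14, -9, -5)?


Midpoint = ((-13+-14)/2, (7+-9)/2, (-11+-5)/2) = (-13.5, -1, -8)

(-13.5, -1, -8)


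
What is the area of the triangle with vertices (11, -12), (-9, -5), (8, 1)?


Area = |x1(y2-y3) + x2(y3-y1) + x3(y1-y2)| / 2
= |11*(-5-1) + -9*(1--12) + 8*(-12--5)| / 2
= 119.5

119.5


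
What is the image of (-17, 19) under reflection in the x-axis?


Reflection across x-axis: (x, y) -> (x, -y)
(-17, 19) -> (-17, -19)

(-17, -19)


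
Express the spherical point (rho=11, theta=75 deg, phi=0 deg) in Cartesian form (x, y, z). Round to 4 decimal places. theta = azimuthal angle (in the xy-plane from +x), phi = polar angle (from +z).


x = 11 * sin(0) * cos(75) = 0
y = 11 * sin(0) * sin(75) = 0
z = 11 * cos(0) = 11

(0, 0, 11)


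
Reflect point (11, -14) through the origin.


Reflection through origin: (x, y) -> (-x, -y)
(11, -14) -> (-11, 14)

(-11, 14)


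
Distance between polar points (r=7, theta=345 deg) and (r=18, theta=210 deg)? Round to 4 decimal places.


d = sqrt(r1^2 + r2^2 - 2*r1*r2*cos(t2-t1))
d = sqrt(7^2 + 18^2 - 2*7*18*cos(210-345)) = 23.4775

23.4775


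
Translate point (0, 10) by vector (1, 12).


Translation: (x+dx, y+dy) = (0+1, 10+12) = (1, 22)

(1, 22)


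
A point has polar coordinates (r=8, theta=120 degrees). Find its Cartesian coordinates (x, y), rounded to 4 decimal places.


x = 8 * cos(120) = -4
y = 8 * sin(120) = 6.9282

(-4, 6.9282)


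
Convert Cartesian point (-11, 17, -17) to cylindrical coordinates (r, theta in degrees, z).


r = sqrt((-11)^2 + 17^2) = 20.2485
theta = atan2(17, -11) = 122.9052 deg
z = -17

r = 20.2485, theta = 122.9052 deg, z = -17


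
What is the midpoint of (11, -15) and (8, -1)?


Midpoint = ((11+8)/2, (-15+-1)/2) = (9.5, -8)

(9.5, -8)


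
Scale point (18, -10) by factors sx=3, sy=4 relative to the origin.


Scaling: (x*sx, y*sy) = (18*3, -10*4) = (54, -40)

(54, -40)


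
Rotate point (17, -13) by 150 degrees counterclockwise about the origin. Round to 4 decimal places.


x' = 17*cos(150) - -13*sin(150) = -8.2224
y' = 17*sin(150) + -13*cos(150) = 19.7583

(-8.2224, 19.7583)


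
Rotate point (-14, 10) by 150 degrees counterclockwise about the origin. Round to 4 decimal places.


x' = -14*cos(150) - 10*sin(150) = 7.1244
y' = -14*sin(150) + 10*cos(150) = -15.6603

(7.1244, -15.6603)


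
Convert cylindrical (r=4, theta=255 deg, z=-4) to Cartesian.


x = 4 * cos(255) = -1.0353
y = 4 * sin(255) = -3.8637
z = -4

(-1.0353, -3.8637, -4)


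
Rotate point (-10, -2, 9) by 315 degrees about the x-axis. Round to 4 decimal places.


x' = -10
y' = -2*cos(315) - 9*sin(315) = 4.9497
z' = -2*sin(315) + 9*cos(315) = 7.7782

(-10, 4.9497, 7.7782)


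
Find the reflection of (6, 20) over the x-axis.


Reflection across x-axis: (x, y) -> (x, -y)
(6, 20) -> (6, -20)

(6, -20)


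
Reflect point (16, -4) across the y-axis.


Reflection across y-axis: (x, y) -> (-x, y)
(16, -4) -> (-16, -4)

(-16, -4)


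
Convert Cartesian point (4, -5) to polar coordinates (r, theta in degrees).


r = sqrt(4^2 + (-5)^2) = 6.4031
theta = atan2(-5, 4) = 308.6598 degrees

r = 6.4031, theta = 308.6598 degrees


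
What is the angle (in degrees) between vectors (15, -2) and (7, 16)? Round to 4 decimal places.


dot = 15*7 + -2*16 = 73
|u| = 15.1327, |v| = 17.4642
cos(angle) = 0.2762
angle = 73.9653 degrees

73.9653 degrees


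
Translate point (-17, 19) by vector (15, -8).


Translation: (x+dx, y+dy) = (-17+15, 19+-8) = (-2, 11)

(-2, 11)


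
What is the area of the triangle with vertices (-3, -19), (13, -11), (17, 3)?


Area = |x1(y2-y3) + x2(y3-y1) + x3(y1-y2)| / 2
= |-3*(-11-3) + 13*(3--19) + 17*(-19--11)| / 2
= 96

96


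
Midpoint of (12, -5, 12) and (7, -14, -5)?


Midpoint = ((12+7)/2, (-5+-14)/2, (12+-5)/2) = (9.5, -9.5, 3.5)

(9.5, -9.5, 3.5)


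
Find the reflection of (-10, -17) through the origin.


Reflection through origin: (x, y) -> (-x, -y)
(-10, -17) -> (10, 17)

(10, 17)


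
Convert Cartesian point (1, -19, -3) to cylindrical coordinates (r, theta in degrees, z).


r = sqrt(1^2 + (-19)^2) = 19.0263
theta = atan2(-19, 1) = 273.0128 deg
z = -3

r = 19.0263, theta = 273.0128 deg, z = -3


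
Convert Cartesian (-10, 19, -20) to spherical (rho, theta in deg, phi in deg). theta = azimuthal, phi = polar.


rho = sqrt((-10)^2 + 19^2 + (-20)^2) = 29.3428
theta = atan2(19, -10) = 117.7585 deg
phi = acos(-20/29.3428) = 132.9687 deg

rho = 29.3428, theta = 117.7585 deg, phi = 132.9687 deg


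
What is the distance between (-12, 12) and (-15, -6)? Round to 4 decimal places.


d = sqrt((-15--12)^2 + (-6-12)^2) = 18.2483

18.2483


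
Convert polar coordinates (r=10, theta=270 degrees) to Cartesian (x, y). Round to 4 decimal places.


x = 10 * cos(270) = 0
y = 10 * sin(270) = -10

(0, -10)


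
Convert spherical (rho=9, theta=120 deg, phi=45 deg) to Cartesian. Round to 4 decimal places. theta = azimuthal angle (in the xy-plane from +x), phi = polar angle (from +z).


x = 9 * sin(45) * cos(120) = -3.182
y = 9 * sin(45) * sin(120) = 5.5114
z = 9 * cos(45) = 6.364

(-3.182, 5.5114, 6.364)


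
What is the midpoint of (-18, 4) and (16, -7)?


Midpoint = ((-18+16)/2, (4+-7)/2) = (-1, -1.5)

(-1, -1.5)


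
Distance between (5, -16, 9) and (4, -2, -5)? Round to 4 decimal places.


d = sqrt((4-5)^2 + (-2--16)^2 + (-5-9)^2) = 19.8242

19.8242


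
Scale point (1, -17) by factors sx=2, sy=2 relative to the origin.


Scaling: (x*sx, y*sy) = (1*2, -17*2) = (2, -34)

(2, -34)


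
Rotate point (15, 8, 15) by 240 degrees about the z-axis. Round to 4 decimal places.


x' = 15*cos(240) - 8*sin(240) = -0.5718
y' = 15*sin(240) + 8*cos(240) = -16.9904
z' = 15

(-0.5718, -16.9904, 15)


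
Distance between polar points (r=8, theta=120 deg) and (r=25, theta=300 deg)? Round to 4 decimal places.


d = sqrt(r1^2 + r2^2 - 2*r1*r2*cos(t2-t1))
d = sqrt(8^2 + 25^2 - 2*8*25*cos(300-120)) = 33

33


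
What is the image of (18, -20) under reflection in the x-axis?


Reflection across x-axis: (x, y) -> (x, -y)
(18, -20) -> (18, 20)

(18, 20)


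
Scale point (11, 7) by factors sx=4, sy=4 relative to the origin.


Scaling: (x*sx, y*sy) = (11*4, 7*4) = (44, 28)

(44, 28)


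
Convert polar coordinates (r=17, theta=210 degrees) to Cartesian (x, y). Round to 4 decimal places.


x = 17 * cos(210) = -14.7224
y = 17 * sin(210) = -8.5

(-14.7224, -8.5)


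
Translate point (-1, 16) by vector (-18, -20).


Translation: (x+dx, y+dy) = (-1+-18, 16+-20) = (-19, -4)

(-19, -4)


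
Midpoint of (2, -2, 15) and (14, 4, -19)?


Midpoint = ((2+14)/2, (-2+4)/2, (15+-19)/2) = (8, 1, -2)

(8, 1, -2)


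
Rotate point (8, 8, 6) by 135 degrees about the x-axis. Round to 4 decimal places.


x' = 8
y' = 8*cos(135) - 6*sin(135) = -9.8995
z' = 8*sin(135) + 6*cos(135) = 1.4142

(8, -9.8995, 1.4142)


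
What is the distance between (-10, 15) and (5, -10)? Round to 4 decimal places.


d = sqrt((5--10)^2 + (-10-15)^2) = 29.1548

29.1548


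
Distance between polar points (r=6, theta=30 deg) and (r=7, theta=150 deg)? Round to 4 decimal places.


d = sqrt(r1^2 + r2^2 - 2*r1*r2*cos(t2-t1))
d = sqrt(6^2 + 7^2 - 2*6*7*cos(150-30)) = 11.2694

11.2694


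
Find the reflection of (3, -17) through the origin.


Reflection through origin: (x, y) -> (-x, -y)
(3, -17) -> (-3, 17)

(-3, 17)


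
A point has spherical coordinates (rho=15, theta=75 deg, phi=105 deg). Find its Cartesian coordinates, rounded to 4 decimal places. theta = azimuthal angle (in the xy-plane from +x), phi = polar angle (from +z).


x = 15 * sin(105) * cos(75) = 3.75
y = 15 * sin(105) * sin(75) = 13.9952
z = 15 * cos(105) = -3.8823

(3.75, 13.9952, -3.8823)


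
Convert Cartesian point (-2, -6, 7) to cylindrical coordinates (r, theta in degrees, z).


r = sqrt((-2)^2 + (-6)^2) = 6.3246
theta = atan2(-6, -2) = 251.5651 deg
z = 7

r = 6.3246, theta = 251.5651 deg, z = 7


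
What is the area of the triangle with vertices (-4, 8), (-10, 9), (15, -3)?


Area = |x1(y2-y3) + x2(y3-y1) + x3(y1-y2)| / 2
= |-4*(9--3) + -10*(-3-8) + 15*(8-9)| / 2
= 23.5

23.5


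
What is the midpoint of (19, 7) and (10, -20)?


Midpoint = ((19+10)/2, (7+-20)/2) = (14.5, -6.5)

(14.5, -6.5)


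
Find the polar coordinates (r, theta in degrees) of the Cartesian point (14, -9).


r = sqrt(14^2 + (-9)^2) = 16.6433
theta = atan2(-9, 14) = 327.2648 degrees

r = 16.6433, theta = 327.2648 degrees


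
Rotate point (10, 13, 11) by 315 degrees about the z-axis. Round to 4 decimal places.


x' = 10*cos(315) - 13*sin(315) = 16.2635
y' = 10*sin(315) + 13*cos(315) = 2.1213
z' = 11

(16.2635, 2.1213, 11)


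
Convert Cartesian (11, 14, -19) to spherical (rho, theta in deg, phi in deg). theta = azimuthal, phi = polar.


rho = sqrt(11^2 + 14^2 + (-19)^2) = 26.0384
theta = atan2(14, 11) = 51.8428 deg
phi = acos(-19/26.0384) = 136.8605 deg

rho = 26.0384, theta = 51.8428 deg, phi = 136.8605 deg


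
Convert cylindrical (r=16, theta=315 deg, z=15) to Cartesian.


x = 16 * cos(315) = 11.3137
y = 16 * sin(315) = -11.3137
z = 15

(11.3137, -11.3137, 15)


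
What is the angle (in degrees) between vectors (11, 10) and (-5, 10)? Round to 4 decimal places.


dot = 11*-5 + 10*10 = 45
|u| = 14.8661, |v| = 11.1803
cos(angle) = 0.2707
angle = 74.2914 degrees

74.2914 degrees


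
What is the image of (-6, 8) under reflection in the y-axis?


Reflection across y-axis: (x, y) -> (-x, y)
(-6, 8) -> (6, 8)

(6, 8)


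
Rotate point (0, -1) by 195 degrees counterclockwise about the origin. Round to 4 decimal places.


x' = 0*cos(195) - -1*sin(195) = -0.2588
y' = 0*sin(195) + -1*cos(195) = 0.9659

(-0.2588, 0.9659)


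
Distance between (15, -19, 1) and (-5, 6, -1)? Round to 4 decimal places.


d = sqrt((-5-15)^2 + (6--19)^2 + (-1-1)^2) = 32.078

32.078


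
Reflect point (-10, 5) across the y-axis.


Reflection across y-axis: (x, y) -> (-x, y)
(-10, 5) -> (10, 5)

(10, 5)


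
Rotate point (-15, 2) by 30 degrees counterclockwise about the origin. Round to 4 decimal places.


x' = -15*cos(30) - 2*sin(30) = -13.9904
y' = -15*sin(30) + 2*cos(30) = -5.7679

(-13.9904, -5.7679)


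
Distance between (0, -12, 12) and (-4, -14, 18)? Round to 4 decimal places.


d = sqrt((-4-0)^2 + (-14--12)^2 + (18-12)^2) = 7.4833

7.4833


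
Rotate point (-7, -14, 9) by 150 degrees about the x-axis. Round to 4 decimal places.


x' = -7
y' = -14*cos(150) - 9*sin(150) = 7.6244
z' = -14*sin(150) + 9*cos(150) = -14.7942

(-7, 7.6244, -14.7942)


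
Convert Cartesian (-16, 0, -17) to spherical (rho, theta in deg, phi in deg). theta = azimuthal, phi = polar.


rho = sqrt((-16)^2 + 0^2 + (-17)^2) = 23.3452
theta = atan2(0, -16) = 180 deg
phi = acos(-17/23.3452) = 136.7357 deg

rho = 23.3452, theta = 180 deg, phi = 136.7357 deg


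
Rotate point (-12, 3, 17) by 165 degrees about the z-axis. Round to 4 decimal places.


x' = -12*cos(165) - 3*sin(165) = 10.8147
y' = -12*sin(165) + 3*cos(165) = -6.0036
z' = 17

(10.8147, -6.0036, 17)


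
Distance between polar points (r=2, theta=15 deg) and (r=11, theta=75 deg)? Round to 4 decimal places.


d = sqrt(r1^2 + r2^2 - 2*r1*r2*cos(t2-t1))
d = sqrt(2^2 + 11^2 - 2*2*11*cos(75-15)) = 10.1489

10.1489


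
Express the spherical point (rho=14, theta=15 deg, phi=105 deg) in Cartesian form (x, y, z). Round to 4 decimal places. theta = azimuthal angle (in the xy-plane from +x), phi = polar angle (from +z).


x = 14 * sin(105) * cos(15) = 13.0622
y = 14 * sin(105) * sin(15) = 3.5
z = 14 * cos(105) = -3.6235

(13.0622, 3.5, -3.6235)


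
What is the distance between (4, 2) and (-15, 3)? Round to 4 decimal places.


d = sqrt((-15-4)^2 + (3-2)^2) = 19.0263

19.0263


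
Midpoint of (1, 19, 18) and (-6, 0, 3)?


Midpoint = ((1+-6)/2, (19+0)/2, (18+3)/2) = (-2.5, 9.5, 10.5)

(-2.5, 9.5, 10.5)


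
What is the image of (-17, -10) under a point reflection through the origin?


Reflection through origin: (x, y) -> (-x, -y)
(-17, -10) -> (17, 10)

(17, 10)


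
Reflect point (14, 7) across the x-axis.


Reflection across x-axis: (x, y) -> (x, -y)
(14, 7) -> (14, -7)

(14, -7)


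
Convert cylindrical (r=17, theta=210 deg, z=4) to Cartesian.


x = 17 * cos(210) = -14.7224
y = 17 * sin(210) = -8.5
z = 4

(-14.7224, -8.5, 4)


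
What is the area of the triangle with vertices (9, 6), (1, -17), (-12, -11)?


Area = |x1(y2-y3) + x2(y3-y1) + x3(y1-y2)| / 2
= |9*(-17--11) + 1*(-11-6) + -12*(6--17)| / 2
= 173.5

173.5


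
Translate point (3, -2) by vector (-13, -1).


Translation: (x+dx, y+dy) = (3+-13, -2+-1) = (-10, -3)

(-10, -3)


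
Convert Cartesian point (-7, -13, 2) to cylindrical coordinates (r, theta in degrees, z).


r = sqrt((-7)^2 + (-13)^2) = 14.7648
theta = atan2(-13, -7) = 241.6992 deg
z = 2

r = 14.7648, theta = 241.6992 deg, z = 2


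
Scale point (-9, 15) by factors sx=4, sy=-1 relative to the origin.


Scaling: (x*sx, y*sy) = (-9*4, 15*-1) = (-36, -15)

(-36, -15)


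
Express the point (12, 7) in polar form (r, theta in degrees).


r = sqrt(12^2 + 7^2) = 13.8924
theta = atan2(7, 12) = 30.2564 degrees

r = 13.8924, theta = 30.2564 degrees


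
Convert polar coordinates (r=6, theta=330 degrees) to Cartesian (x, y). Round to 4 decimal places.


x = 6 * cos(330) = 5.1962
y = 6 * sin(330) = -3

(5.1962, -3)


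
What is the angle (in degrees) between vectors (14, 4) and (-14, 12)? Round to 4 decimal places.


dot = 14*-14 + 4*12 = -148
|u| = 14.5602, |v| = 18.4391
cos(angle) = -0.5513
angle = 123.4533 degrees

123.4533 degrees


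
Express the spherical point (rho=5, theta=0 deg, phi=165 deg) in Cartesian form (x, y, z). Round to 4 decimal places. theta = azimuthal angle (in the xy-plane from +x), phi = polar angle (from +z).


x = 5 * sin(165) * cos(0) = 1.2941
y = 5 * sin(165) * sin(0) = 0
z = 5 * cos(165) = -4.8296

(1.2941, 0, -4.8296)


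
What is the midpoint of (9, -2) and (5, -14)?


Midpoint = ((9+5)/2, (-2+-14)/2) = (7, -8)

(7, -8)


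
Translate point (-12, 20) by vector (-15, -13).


Translation: (x+dx, y+dy) = (-12+-15, 20+-13) = (-27, 7)

(-27, 7)


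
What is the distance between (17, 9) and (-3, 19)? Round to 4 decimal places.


d = sqrt((-3-17)^2 + (19-9)^2) = 22.3607

22.3607


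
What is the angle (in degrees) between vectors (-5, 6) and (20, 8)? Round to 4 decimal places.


dot = -5*20 + 6*8 = -52
|u| = 7.8102, |v| = 21.5407
cos(angle) = -0.3091
angle = 108.0042 degrees

108.0042 degrees


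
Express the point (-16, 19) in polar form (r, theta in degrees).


r = sqrt((-16)^2 + 19^2) = 24.8395
theta = atan2(19, -16) = 130.1009 degrees

r = 24.8395, theta = 130.1009 degrees


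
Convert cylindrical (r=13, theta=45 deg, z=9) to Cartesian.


x = 13 * cos(45) = 9.1924
y = 13 * sin(45) = 9.1924
z = 9

(9.1924, 9.1924, 9)


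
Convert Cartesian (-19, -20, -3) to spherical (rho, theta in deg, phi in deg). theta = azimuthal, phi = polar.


rho = sqrt((-19)^2 + (-20)^2 + (-3)^2) = 27.7489
theta = atan2(-20, -19) = 226.4688 deg
phi = acos(-3/27.7489) = 96.2065 deg

rho = 27.7489, theta = 226.4688 deg, phi = 96.2065 deg


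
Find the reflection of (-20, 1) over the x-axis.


Reflection across x-axis: (x, y) -> (x, -y)
(-20, 1) -> (-20, -1)

(-20, -1)


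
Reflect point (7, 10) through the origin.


Reflection through origin: (x, y) -> (-x, -y)
(7, 10) -> (-7, -10)

(-7, -10)


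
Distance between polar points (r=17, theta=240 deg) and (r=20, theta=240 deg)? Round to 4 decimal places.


d = sqrt(r1^2 + r2^2 - 2*r1*r2*cos(t2-t1))
d = sqrt(17^2 + 20^2 - 2*17*20*cos(240-240)) = 3

3


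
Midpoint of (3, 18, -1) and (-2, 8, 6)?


Midpoint = ((3+-2)/2, (18+8)/2, (-1+6)/2) = (0.5, 13, 2.5)

(0.5, 13, 2.5)


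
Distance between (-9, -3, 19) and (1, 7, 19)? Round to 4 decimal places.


d = sqrt((1--9)^2 + (7--3)^2 + (19-19)^2) = 14.1421

14.1421


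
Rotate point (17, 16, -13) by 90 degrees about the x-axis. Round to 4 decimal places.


x' = 17
y' = 16*cos(90) - -13*sin(90) = 13
z' = 16*sin(90) + -13*cos(90) = 16

(17, 13, 16)


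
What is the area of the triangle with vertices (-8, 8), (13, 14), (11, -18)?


Area = |x1(y2-y3) + x2(y3-y1) + x3(y1-y2)| / 2
= |-8*(14--18) + 13*(-18-8) + 11*(8-14)| / 2
= 330

330


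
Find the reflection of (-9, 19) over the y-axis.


Reflection across y-axis: (x, y) -> (-x, y)
(-9, 19) -> (9, 19)

(9, 19)


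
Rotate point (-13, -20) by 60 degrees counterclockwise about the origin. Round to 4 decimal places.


x' = -13*cos(60) - -20*sin(60) = 10.8205
y' = -13*sin(60) + -20*cos(60) = -21.2583

(10.8205, -21.2583)


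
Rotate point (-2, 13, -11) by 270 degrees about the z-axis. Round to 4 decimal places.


x' = -2*cos(270) - 13*sin(270) = 13
y' = -2*sin(270) + 13*cos(270) = 2
z' = -11

(13, 2, -11)


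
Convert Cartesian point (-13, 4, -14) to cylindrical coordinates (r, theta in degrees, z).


r = sqrt((-13)^2 + 4^2) = 13.6015
theta = atan2(4, -13) = 162.8973 deg
z = -14

r = 13.6015, theta = 162.8973 deg, z = -14


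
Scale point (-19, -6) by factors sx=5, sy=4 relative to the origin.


Scaling: (x*sx, y*sy) = (-19*5, -6*4) = (-95, -24)

(-95, -24)


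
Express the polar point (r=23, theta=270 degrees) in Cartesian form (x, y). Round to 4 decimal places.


x = 23 * cos(270) = 0
y = 23 * sin(270) = -23

(0, -23)


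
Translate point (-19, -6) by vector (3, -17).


Translation: (x+dx, y+dy) = (-19+3, -6+-17) = (-16, -23)

(-16, -23)


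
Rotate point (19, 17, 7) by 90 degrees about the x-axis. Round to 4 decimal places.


x' = 19
y' = 17*cos(90) - 7*sin(90) = -7
z' = 17*sin(90) + 7*cos(90) = 17

(19, -7, 17)


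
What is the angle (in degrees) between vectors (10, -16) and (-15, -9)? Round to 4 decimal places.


dot = 10*-15 + -16*-9 = -6
|u| = 18.868, |v| = 17.4929
cos(angle) = -0.0182
angle = 91.0416 degrees

91.0416 degrees


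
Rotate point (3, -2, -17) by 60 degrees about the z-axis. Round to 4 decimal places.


x' = 3*cos(60) - -2*sin(60) = 3.2321
y' = 3*sin(60) + -2*cos(60) = 1.5981
z' = -17

(3.2321, 1.5981, -17)


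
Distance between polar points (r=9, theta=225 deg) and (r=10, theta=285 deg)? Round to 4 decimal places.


d = sqrt(r1^2 + r2^2 - 2*r1*r2*cos(t2-t1))
d = sqrt(9^2 + 10^2 - 2*9*10*cos(285-225)) = 9.5394

9.5394


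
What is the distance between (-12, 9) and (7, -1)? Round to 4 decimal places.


d = sqrt((7--12)^2 + (-1-9)^2) = 21.4709

21.4709


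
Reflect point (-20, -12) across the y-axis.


Reflection across y-axis: (x, y) -> (-x, y)
(-20, -12) -> (20, -12)

(20, -12)


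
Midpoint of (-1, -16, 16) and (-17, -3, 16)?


Midpoint = ((-1+-17)/2, (-16+-3)/2, (16+16)/2) = (-9, -9.5, 16)

(-9, -9.5, 16)


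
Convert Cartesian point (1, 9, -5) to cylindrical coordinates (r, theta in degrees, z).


r = sqrt(1^2 + 9^2) = 9.0554
theta = atan2(9, 1) = 83.6598 deg
z = -5

r = 9.0554, theta = 83.6598 deg, z = -5


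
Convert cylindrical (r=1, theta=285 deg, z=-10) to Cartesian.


x = 1 * cos(285) = 0.2588
y = 1 * sin(285) = -0.9659
z = -10

(0.2588, -0.9659, -10)


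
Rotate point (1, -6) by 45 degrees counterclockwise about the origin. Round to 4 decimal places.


x' = 1*cos(45) - -6*sin(45) = 4.9497
y' = 1*sin(45) + -6*cos(45) = -3.5355

(4.9497, -3.5355)


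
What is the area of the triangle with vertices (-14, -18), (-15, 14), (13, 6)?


Area = |x1(y2-y3) + x2(y3-y1) + x3(y1-y2)| / 2
= |-14*(14-6) + -15*(6--18) + 13*(-18-14)| / 2
= 444

444


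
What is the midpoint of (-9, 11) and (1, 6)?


Midpoint = ((-9+1)/2, (11+6)/2) = (-4, 8.5)

(-4, 8.5)


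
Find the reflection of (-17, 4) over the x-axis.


Reflection across x-axis: (x, y) -> (x, -y)
(-17, 4) -> (-17, -4)

(-17, -4)


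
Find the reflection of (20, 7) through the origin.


Reflection through origin: (x, y) -> (-x, -y)
(20, 7) -> (-20, -7)

(-20, -7)


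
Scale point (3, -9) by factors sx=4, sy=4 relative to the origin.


Scaling: (x*sx, y*sy) = (3*4, -9*4) = (12, -36)

(12, -36)


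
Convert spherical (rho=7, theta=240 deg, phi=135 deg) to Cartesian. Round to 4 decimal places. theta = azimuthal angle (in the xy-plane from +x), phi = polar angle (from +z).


x = 7 * sin(135) * cos(240) = -2.4749
y = 7 * sin(135) * sin(240) = -4.2866
z = 7 * cos(135) = -4.9497

(-2.4749, -4.2866, -4.9497)


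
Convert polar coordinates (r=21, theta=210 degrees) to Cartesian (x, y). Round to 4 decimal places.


x = 21 * cos(210) = -18.1865
y = 21 * sin(210) = -10.5

(-18.1865, -10.5)


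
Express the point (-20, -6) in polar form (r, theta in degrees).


r = sqrt((-20)^2 + (-6)^2) = 20.8806
theta = atan2(-6, -20) = 196.6992 degrees

r = 20.8806, theta = 196.6992 degrees


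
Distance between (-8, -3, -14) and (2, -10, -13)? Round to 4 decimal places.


d = sqrt((2--8)^2 + (-10--3)^2 + (-13--14)^2) = 12.2474

12.2474


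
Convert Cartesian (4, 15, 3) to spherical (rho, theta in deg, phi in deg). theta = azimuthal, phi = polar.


rho = sqrt(4^2 + 15^2 + 3^2) = 15.8114
theta = atan2(15, 4) = 75.0686 deg
phi = acos(3/15.8114) = 79.0626 deg

rho = 15.8114, theta = 75.0686 deg, phi = 79.0626 deg


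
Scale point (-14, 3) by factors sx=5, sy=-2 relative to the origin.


Scaling: (x*sx, y*sy) = (-14*5, 3*-2) = (-70, -6)

(-70, -6)


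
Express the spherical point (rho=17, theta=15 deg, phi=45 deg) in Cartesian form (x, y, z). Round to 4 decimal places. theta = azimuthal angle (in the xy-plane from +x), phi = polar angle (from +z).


x = 17 * sin(45) * cos(15) = 11.6112
y = 17 * sin(45) * sin(15) = 3.1112
z = 17 * cos(45) = 12.0208

(11.6112, 3.1112, 12.0208)


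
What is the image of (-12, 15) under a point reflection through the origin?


Reflection through origin: (x, y) -> (-x, -y)
(-12, 15) -> (12, -15)

(12, -15)


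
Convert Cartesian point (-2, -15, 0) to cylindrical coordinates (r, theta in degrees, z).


r = sqrt((-2)^2 + (-15)^2) = 15.1327
theta = atan2(-15, -2) = 262.4054 deg
z = 0

r = 15.1327, theta = 262.4054 deg, z = 0


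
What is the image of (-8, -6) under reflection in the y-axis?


Reflection across y-axis: (x, y) -> (-x, y)
(-8, -6) -> (8, -6)

(8, -6)


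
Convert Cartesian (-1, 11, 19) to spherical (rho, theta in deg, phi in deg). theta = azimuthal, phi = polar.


rho = sqrt((-1)^2 + 11^2 + 19^2) = 21.9773
theta = atan2(11, -1) = 95.1944 deg
phi = acos(19/21.9773) = 30.1709 deg

rho = 21.9773, theta = 95.1944 deg, phi = 30.1709 deg


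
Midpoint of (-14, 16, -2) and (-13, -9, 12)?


Midpoint = ((-14+-13)/2, (16+-9)/2, (-2+12)/2) = (-13.5, 3.5, 5)

(-13.5, 3.5, 5)


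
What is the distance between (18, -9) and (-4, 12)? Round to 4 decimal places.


d = sqrt((-4-18)^2 + (12--9)^2) = 30.4138

30.4138


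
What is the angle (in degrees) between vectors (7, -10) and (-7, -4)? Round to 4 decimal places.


dot = 7*-7 + -10*-4 = -9
|u| = 12.2066, |v| = 8.0623
cos(angle) = -0.0915
angle = 95.2471 degrees

95.2471 degrees


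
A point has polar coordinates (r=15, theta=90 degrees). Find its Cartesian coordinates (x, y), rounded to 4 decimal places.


x = 15 * cos(90) = 0
y = 15 * sin(90) = 15

(0, 15)


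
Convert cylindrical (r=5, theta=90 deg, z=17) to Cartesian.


x = 5 * cos(90) = 0
y = 5 * sin(90) = 5
z = 17

(0, 5, 17)


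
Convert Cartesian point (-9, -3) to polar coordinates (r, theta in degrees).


r = sqrt((-9)^2 + (-3)^2) = 9.4868
theta = atan2(-3, -9) = 198.4349 degrees

r = 9.4868, theta = 198.4349 degrees


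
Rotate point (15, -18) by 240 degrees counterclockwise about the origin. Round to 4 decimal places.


x' = 15*cos(240) - -18*sin(240) = -23.0885
y' = 15*sin(240) + -18*cos(240) = -3.9904

(-23.0885, -3.9904)


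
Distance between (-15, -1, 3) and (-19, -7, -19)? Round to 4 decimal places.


d = sqrt((-19--15)^2 + (-7--1)^2 + (-19-3)^2) = 23.1517

23.1517


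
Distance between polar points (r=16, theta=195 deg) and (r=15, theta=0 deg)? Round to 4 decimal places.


d = sqrt(r1^2 + r2^2 - 2*r1*r2*cos(t2-t1))
d = sqrt(16^2 + 15^2 - 2*16*15*cos(0-195)) = 30.7351

30.7351


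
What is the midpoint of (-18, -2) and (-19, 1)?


Midpoint = ((-18+-19)/2, (-2+1)/2) = (-18.5, -0.5)

(-18.5, -0.5)


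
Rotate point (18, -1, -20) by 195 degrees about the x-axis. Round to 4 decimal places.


x' = 18
y' = -1*cos(195) - -20*sin(195) = -4.2105
z' = -1*sin(195) + -20*cos(195) = 19.5773

(18, -4.2105, 19.5773)


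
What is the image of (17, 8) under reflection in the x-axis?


Reflection across x-axis: (x, y) -> (x, -y)
(17, 8) -> (17, -8)

(17, -8)


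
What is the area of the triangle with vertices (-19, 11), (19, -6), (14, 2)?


Area = |x1(y2-y3) + x2(y3-y1) + x3(y1-y2)| / 2
= |-19*(-6-2) + 19*(2-11) + 14*(11--6)| / 2
= 109.5

109.5


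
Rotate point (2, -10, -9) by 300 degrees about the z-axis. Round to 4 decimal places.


x' = 2*cos(300) - -10*sin(300) = -7.6603
y' = 2*sin(300) + -10*cos(300) = -6.7321
z' = -9

(-7.6603, -6.7321, -9)


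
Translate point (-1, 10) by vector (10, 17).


Translation: (x+dx, y+dy) = (-1+10, 10+17) = (9, 27)

(9, 27)


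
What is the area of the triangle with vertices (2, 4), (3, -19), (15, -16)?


Area = |x1(y2-y3) + x2(y3-y1) + x3(y1-y2)| / 2
= |2*(-19--16) + 3*(-16-4) + 15*(4--19)| / 2
= 139.5

139.5


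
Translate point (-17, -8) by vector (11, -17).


Translation: (x+dx, y+dy) = (-17+11, -8+-17) = (-6, -25)

(-6, -25)


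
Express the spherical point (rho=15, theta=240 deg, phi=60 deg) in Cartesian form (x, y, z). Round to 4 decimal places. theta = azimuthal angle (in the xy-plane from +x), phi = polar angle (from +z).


x = 15 * sin(60) * cos(240) = -6.4952
y = 15 * sin(60) * sin(240) = -11.25
z = 15 * cos(60) = 7.5

(-6.4952, -11.25, 7.5)


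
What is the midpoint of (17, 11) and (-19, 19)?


Midpoint = ((17+-19)/2, (11+19)/2) = (-1, 15)

(-1, 15)


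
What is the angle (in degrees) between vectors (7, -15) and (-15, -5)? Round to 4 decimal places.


dot = 7*-15 + -15*-5 = -30
|u| = 16.5529, |v| = 15.8114
cos(angle) = -0.1146
angle = 96.5819 degrees

96.5819 degrees


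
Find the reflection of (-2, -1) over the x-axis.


Reflection across x-axis: (x, y) -> (x, -y)
(-2, -1) -> (-2, 1)

(-2, 1)


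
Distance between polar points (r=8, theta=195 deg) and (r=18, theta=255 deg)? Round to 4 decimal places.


d = sqrt(r1^2 + r2^2 - 2*r1*r2*cos(t2-t1))
d = sqrt(8^2 + 18^2 - 2*8*18*cos(255-195)) = 15.6205

15.6205


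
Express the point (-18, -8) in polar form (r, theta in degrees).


r = sqrt((-18)^2 + (-8)^2) = 19.6977
theta = atan2(-8, -18) = 203.9625 degrees

r = 19.6977, theta = 203.9625 degrees


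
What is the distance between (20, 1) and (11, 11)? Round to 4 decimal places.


d = sqrt((11-20)^2 + (11-1)^2) = 13.4536

13.4536


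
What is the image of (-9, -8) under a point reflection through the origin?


Reflection through origin: (x, y) -> (-x, -y)
(-9, -8) -> (9, 8)

(9, 8)


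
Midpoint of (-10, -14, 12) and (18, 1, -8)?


Midpoint = ((-10+18)/2, (-14+1)/2, (12+-8)/2) = (4, -6.5, 2)

(4, -6.5, 2)


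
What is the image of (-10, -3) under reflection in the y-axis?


Reflection across y-axis: (x, y) -> (-x, y)
(-10, -3) -> (10, -3)

(10, -3)


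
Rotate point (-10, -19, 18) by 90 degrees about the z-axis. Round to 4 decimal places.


x' = -10*cos(90) - -19*sin(90) = 19
y' = -10*sin(90) + -19*cos(90) = -10
z' = 18

(19, -10, 18)


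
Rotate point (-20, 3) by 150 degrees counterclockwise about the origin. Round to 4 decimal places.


x' = -20*cos(150) - 3*sin(150) = 15.8205
y' = -20*sin(150) + 3*cos(150) = -12.5981

(15.8205, -12.5981)


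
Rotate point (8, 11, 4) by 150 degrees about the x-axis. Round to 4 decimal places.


x' = 8
y' = 11*cos(150) - 4*sin(150) = -11.5263
z' = 11*sin(150) + 4*cos(150) = 2.0359

(8, -11.5263, 2.0359)


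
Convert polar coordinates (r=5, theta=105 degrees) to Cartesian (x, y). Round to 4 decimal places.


x = 5 * cos(105) = -1.2941
y = 5 * sin(105) = 4.8296

(-1.2941, 4.8296)


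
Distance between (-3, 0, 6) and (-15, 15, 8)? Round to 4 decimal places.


d = sqrt((-15--3)^2 + (15-0)^2 + (8-6)^2) = 19.3132

19.3132


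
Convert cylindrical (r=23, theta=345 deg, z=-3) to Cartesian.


x = 23 * cos(345) = 22.2163
y = 23 * sin(345) = -5.9528
z = -3

(22.2163, -5.9528, -3)


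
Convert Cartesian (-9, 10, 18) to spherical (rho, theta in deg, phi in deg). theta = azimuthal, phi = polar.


rho = sqrt((-9)^2 + 10^2 + 18^2) = 22.4722
theta = atan2(10, -9) = 131.9872 deg
phi = acos(18/22.4722) = 36.7753 deg

rho = 22.4722, theta = 131.9872 deg, phi = 36.7753 deg
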